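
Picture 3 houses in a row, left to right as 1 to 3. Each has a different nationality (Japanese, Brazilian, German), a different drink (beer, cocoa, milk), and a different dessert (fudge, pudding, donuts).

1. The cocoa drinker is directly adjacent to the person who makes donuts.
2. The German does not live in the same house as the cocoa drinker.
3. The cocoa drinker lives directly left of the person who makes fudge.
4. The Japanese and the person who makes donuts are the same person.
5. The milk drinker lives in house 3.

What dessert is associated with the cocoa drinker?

pudding

Clue 5 places the milk drinker in house 3.
The beer drinker is narrowed to house 1 or 2; consider each.
Placing it in house 2 leads to a contradiction, so it's in house 1.
So house 2 gets cocoa for drink.
From clue 3, the person who makes fudge must be in house 3.
House 2's nationality must be Brazilian (nothing else left).
House 1's dessert must be donuts (nothing else left).
The only dessert still possible for house 2 is pudding.
The Japanese is in house 1 (clue 4).
House 3 nationality: only German fits.
So: house 1 = Japanese/beer/donuts, house 2 = Brazilian/cocoa/pudding, house 3 = German/milk/fudge.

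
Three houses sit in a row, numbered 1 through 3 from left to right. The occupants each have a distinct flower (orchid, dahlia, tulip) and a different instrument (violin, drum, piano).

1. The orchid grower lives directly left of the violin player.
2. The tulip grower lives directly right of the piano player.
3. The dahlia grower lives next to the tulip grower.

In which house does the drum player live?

3

The orchid grower is narrowed to house 1 or 2; consider each.
Placing it in house 2 leads to a contradiction, so it's in house 1.
The violin player is in house 2 (clue 1).
House 1's instrument must be piano (nothing else left).
The only instrument still possible for house 3 is drum.
From clue 2, the tulip grower must be in house 2.
By clue 3, the dahlia grower is in house 3.
So: house 1 = orchid/piano, house 2 = tulip/violin, house 3 = dahlia/drum.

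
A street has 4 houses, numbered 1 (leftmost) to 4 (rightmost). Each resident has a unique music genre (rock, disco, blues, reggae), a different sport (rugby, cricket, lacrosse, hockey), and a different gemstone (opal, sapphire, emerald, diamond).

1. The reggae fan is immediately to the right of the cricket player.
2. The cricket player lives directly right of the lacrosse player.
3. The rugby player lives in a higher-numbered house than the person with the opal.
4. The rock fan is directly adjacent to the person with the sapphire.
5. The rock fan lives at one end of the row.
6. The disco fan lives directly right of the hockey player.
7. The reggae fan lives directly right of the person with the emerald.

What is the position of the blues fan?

The only sport still possible for house 4 is rugby.
The only gemstone still possible for house 4 is diamond.
House 1 gemstone: only opal fits.
The reggae fan is narrowed to house 3 or 4; consider each.
Placing it in house 3 leads to a contradiction, so it's in house 4.
Clue 1 places the cricket player in house 3.
By clue 2, the lacrosse player is in house 2.
By clue 7, the person with the emerald is in house 3.
So house 1 gets hockey for sport.
The only gemstone still possible for house 2 is sapphire.
By clue 6, the disco fan is in house 2.
That leaves rock as the music genre for house 1.
The only music genre still possible for house 3 is blues.
So: house 1 = rock/hockey/opal, house 2 = disco/lacrosse/sapphire, house 3 = blues/cricket/emerald, house 4 = reggae/rugby/diamond.

3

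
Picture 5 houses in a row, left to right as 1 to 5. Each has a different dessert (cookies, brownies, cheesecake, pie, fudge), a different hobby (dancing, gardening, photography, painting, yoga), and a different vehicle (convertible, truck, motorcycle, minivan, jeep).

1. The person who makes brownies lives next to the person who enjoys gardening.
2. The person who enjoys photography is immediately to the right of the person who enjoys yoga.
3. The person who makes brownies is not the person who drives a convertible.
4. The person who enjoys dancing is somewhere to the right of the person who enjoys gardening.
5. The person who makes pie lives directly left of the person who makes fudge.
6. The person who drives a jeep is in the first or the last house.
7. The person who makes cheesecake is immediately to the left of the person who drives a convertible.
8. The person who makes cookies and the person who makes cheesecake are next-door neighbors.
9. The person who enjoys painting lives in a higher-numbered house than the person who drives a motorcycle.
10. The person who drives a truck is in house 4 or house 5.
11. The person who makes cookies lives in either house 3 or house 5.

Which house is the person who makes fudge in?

2

The person who makes cheesecake is narrowed to house 2 or 4; consider each.
Placing it in house 2 leads to a contradiction, so it's in house 4.
Clue 7: the person who drives a convertible is in house 5.
So house 1 gets jeep for vehicle.
The only vehicle still possible for house 4 is truck.
House 5 dessert: only cookies fits.
The person who makes fudge is narrowed to house 2 or 3; consider each.
Placing it in house 3 leads to a contradiction, so it's in house 2.
By clue 5, the person who makes pie is in house 1.
So house 3 gets brownies for dessert.
House 1's hobby must be yoga (nothing else left).
From clue 2, the person who enjoys photography must be in house 2.
Clue 4: the person who enjoys dancing is in house 5.
House 3 hobby: only painting fits.
House 4 hobby: only gardening fits.
By clue 9, the person who drives a motorcycle is in house 2.
The only vehicle still possible for house 3 is minivan.
So: house 1 = pie/yoga/jeep, house 2 = fudge/photography/motorcycle, house 3 = brownies/painting/minivan, house 4 = cheesecake/gardening/truck, house 5 = cookies/dancing/convertible.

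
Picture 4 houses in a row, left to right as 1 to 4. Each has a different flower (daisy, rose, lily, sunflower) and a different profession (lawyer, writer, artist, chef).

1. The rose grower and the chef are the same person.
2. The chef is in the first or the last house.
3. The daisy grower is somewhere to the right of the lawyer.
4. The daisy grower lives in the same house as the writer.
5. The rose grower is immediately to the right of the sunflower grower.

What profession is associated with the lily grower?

lawyer

Clue 1: the rose grower is in house 4.
From clue 1, the chef must be in house 4.
Clue 5: the sunflower grower is in house 3.
That leaves lily as the flower for house 1.
House 2's flower must be daisy (nothing else left).
Clue 3 places the lawyer in house 1.
Clue 4 places the writer in house 2.
So house 3 gets artist for profession.
So: house 1 = lily/lawyer, house 2 = daisy/writer, house 3 = sunflower/artist, house 4 = rose/chef.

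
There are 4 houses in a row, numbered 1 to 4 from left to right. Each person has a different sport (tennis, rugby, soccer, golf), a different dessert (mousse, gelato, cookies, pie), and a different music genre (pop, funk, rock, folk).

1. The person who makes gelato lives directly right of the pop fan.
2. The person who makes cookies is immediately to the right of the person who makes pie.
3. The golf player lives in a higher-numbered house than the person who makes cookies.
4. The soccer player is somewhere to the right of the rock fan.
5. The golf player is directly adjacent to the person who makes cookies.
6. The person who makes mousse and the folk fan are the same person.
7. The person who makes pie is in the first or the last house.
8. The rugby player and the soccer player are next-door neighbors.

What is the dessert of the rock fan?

pie

The person who makes pie is in house 1 (clue 7).
By clue 2, the person who makes cookies is in house 2.
From clue 5, the golf player must be in house 3.
By clue 8, the rugby player is in house 1.
Clue 8: the soccer player is in house 2.
The only sport still possible for house 4 is tennis.
Clue 4: the rock fan is in house 1.
The person who makes gelato is narrowed to house 3 or 4; consider each.
Placing it in house 4 leads to a contradiction, so it's in house 3.
The pop fan is in house 2 (clue 1).
House 4 dessert: only mousse fits.
From clue 6, the folk fan must be in house 4.
House 3's music genre must be funk (nothing else left).
So: house 1 = rugby/pie/rock, house 2 = soccer/cookies/pop, house 3 = golf/gelato/funk, house 4 = tennis/mousse/folk.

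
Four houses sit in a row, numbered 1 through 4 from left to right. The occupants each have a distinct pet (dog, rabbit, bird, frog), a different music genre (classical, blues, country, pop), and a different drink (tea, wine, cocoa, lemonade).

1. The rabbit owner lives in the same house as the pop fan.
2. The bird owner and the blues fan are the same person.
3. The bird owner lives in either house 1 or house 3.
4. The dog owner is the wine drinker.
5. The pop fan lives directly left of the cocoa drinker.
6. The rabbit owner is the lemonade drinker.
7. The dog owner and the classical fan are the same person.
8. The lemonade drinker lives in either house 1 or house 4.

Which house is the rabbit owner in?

Clue 6: the rabbit owner is in house 1.
Clue 6: the lemonade drinker is in house 1.
That leaves bird as the pet for house 3.
From clue 1, the pop fan must be in house 1.
Clue 2: the blues fan is in house 3.
The cocoa drinker is in house 2 (clue 5).
House 3 drink: only tea fits.
The only drink still possible for house 4 is wine.
From clue 4, the dog owner must be in house 4.
Clue 7: the classical fan is in house 4.
House 2 pet: only frog fits.
That leaves country as the music genre for house 2.
So: house 1 = rabbit/pop/lemonade, house 2 = frog/country/cocoa, house 3 = bird/blues/tea, house 4 = dog/classical/wine.

1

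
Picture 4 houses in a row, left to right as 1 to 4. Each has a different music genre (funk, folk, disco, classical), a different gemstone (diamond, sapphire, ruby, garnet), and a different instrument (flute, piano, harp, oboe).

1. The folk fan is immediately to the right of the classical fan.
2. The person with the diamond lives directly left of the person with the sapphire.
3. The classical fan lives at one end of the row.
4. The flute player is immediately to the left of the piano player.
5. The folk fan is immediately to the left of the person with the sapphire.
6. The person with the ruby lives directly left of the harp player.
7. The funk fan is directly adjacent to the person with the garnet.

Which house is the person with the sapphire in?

3

The classical fan is in house 1 (clue 3).
From clue 1, the folk fan must be in house 2.
The person with the sapphire is in house 3 (clue 5).
House 4's gemstone must be garnet (nothing else left).
Clue 7: the funk fan is in house 3.
That leaves disco as the music genre for house 4.
That leaves ruby as the gemstone for house 1.
House 2 gemstone: only diamond fits.
The harp player is in house 2 (clue 6).
The flute player is in house 3 (clue 4).
From clue 4, the piano player must be in house 4.
House 1's instrument must be oboe (nothing else left).
So: house 1 = classical/ruby/oboe, house 2 = folk/diamond/harp, house 3 = funk/sapphire/flute, house 4 = disco/garnet/piano.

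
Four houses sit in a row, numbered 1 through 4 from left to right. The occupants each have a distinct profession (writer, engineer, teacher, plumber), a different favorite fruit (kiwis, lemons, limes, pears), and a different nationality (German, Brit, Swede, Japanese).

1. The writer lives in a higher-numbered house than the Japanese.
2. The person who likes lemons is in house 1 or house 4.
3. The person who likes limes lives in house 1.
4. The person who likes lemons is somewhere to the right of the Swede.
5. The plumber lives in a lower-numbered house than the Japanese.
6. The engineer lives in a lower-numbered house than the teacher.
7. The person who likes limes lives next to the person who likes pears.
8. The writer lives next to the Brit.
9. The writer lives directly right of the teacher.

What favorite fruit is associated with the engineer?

Clue 3: the person who likes limes is in house 1.
By clue 4, the person who likes lemons is in house 4.
Clue 7: the person who likes pears is in house 2.
So house 4 gets writer for profession.
That leaves kiwis as the favorite fruit for house 3.
Clue 8: the Brit is in house 3.
From clue 9, the teacher must be in house 3.
So house 2 gets Japanese for nationality.
The only nationality still possible for house 4 is German.
Clue 5 places the plumber in house 1.
That leaves engineer as the profession for house 2.
House 1 nationality: only Swede fits.
So: house 1 = plumber/limes/Swede, house 2 = engineer/pears/Japanese, house 3 = teacher/kiwis/Brit, house 4 = writer/lemons/German.

pears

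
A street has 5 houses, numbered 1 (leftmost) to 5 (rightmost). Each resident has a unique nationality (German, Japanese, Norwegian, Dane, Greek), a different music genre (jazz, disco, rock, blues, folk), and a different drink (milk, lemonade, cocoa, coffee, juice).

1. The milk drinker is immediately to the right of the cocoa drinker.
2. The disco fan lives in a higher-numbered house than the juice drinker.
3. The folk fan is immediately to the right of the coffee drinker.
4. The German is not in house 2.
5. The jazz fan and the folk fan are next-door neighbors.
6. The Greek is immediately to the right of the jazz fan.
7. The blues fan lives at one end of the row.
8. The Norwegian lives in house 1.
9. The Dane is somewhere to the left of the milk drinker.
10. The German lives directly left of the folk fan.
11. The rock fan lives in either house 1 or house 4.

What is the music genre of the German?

From clue 8, the Norwegian must be in house 1.
So house 2 gets disco for music genre.
House 3's music genre must be jazz (nothing else left).
Clue 2 places the juice drinker in house 1.
From clue 5, the folk fan must be in house 4.
From clue 6, the Greek must be in house 4.
Clue 10 places the German in house 3.
That leaves Japanese as the nationality for house 5.
That leaves blues as the music genre for house 5.
By clue 3, the coffee drinker is in house 3.
House 2 nationality: only Dane fits.
House 1's music genre must be rock (nothing else left).
The milk drinker is in house 5 (clue 1).
Clue 1: the cocoa drinker is in house 4.
So house 2 gets lemonade for drink.
So: house 1 = Norwegian/rock/juice, house 2 = Dane/disco/lemonade, house 3 = German/jazz/coffee, house 4 = Greek/folk/cocoa, house 5 = Japanese/blues/milk.

jazz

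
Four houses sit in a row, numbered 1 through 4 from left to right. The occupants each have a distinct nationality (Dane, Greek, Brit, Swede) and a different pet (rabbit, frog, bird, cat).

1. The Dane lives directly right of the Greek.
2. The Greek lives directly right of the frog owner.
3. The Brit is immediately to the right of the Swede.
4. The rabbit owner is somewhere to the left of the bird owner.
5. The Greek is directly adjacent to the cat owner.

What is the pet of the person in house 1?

So house 1 gets Swede for nationality.
By clue 3, the Brit is in house 2.
House 4 nationality: only Dane fits.
The frog owner is in house 2 (clue 2).
House 3's nationality must be Greek (nothing else left).
The only pet still possible for house 1 is rabbit.
That leaves bird as the pet for house 3.
House 4 pet: only cat fits.
So: house 1 = Swede/rabbit, house 2 = Brit/frog, house 3 = Greek/bird, house 4 = Dane/cat.

rabbit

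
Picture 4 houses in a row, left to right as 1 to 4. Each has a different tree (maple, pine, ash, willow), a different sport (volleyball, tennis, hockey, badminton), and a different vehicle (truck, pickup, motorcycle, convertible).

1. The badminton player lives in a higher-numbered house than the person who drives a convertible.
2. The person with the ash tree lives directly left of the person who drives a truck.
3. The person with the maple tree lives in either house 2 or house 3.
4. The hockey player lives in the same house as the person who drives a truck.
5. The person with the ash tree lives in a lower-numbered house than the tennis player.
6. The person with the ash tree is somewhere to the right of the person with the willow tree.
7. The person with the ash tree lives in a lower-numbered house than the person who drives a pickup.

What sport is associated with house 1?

House 4's tree must be pine (nothing else left).
House 1's sport must be volleyball (nothing else left).
So house 1 gets willow for tree.
House 2's sport must be badminton (nothing else left).
By clue 1, the person who drives a convertible is in house 1.
The only vehicle still possible for house 2 is motorcycle.
The person with the ash tree is narrowed to house 2 or 3; consider each.
Placing it in house 3 leads to a contradiction, so it's in house 2.
From clue 2, the person who drives a truck must be in house 3.
By clue 4, the hockey player is in house 3.
That leaves maple as the tree for house 3.
House 4's sport must be tennis (nothing else left).
So house 4 gets pickup for vehicle.
So: house 1 = willow/volleyball/convertible, house 2 = ash/badminton/motorcycle, house 3 = maple/hockey/truck, house 4 = pine/tennis/pickup.

volleyball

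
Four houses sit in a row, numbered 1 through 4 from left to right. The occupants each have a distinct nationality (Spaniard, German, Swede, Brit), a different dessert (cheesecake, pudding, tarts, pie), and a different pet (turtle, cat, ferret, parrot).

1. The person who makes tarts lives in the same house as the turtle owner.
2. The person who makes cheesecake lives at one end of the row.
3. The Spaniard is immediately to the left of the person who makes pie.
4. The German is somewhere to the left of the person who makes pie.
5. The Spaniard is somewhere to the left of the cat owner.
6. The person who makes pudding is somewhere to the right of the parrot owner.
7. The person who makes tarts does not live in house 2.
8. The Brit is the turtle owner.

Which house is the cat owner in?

The person who makes cheesecake is narrowed to house 1 or 4; consider each.
Placing it in house 4 leads to a contradiction, so it's in house 1.
The Brit is narrowed to house 3 or 4; consider each.
Placing it in house 3 leads to a contradiction, so it's in house 4.
By clue 8, the turtle owner is in house 4.
From clue 1, the person who makes tarts must be in house 4.
House 3 nationality: only Swede fits.
The German is narrowed to house 1 or 2; consider each.
Placing it in house 2 leads to a contradiction, so it's in house 1.
That leaves Spaniard as the nationality for house 2.
By clue 3, the person who makes pie is in house 3.
From clue 5, the cat owner must be in house 3.
That leaves pudding as the dessert for house 2.
From clue 6, the parrot owner must be in house 1.
House 2's pet must be ferret (nothing else left).
So: house 1 = German/cheesecake/parrot, house 2 = Spaniard/pudding/ferret, house 3 = Swede/pie/cat, house 4 = Brit/tarts/turtle.

3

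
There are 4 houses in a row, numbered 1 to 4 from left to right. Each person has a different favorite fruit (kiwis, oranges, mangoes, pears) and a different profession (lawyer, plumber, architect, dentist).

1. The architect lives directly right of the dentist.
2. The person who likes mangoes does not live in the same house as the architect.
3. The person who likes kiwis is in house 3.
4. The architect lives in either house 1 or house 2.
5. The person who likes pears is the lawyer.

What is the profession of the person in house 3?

plumber

Clue 3 places the person who likes kiwis in house 3.
By clue 4, the architect is in house 2.
The dentist is in house 1 (clue 1).
House 2's favorite fruit must be oranges (nothing else left).
The only profession still possible for house 3 is plumber.
So house 4 gets lawyer for profession.
From clue 5, the person who likes pears must be in house 4.
So house 1 gets mangoes for favorite fruit.
So: house 1 = mangoes/dentist, house 2 = oranges/architect, house 3 = kiwis/plumber, house 4 = pears/lawyer.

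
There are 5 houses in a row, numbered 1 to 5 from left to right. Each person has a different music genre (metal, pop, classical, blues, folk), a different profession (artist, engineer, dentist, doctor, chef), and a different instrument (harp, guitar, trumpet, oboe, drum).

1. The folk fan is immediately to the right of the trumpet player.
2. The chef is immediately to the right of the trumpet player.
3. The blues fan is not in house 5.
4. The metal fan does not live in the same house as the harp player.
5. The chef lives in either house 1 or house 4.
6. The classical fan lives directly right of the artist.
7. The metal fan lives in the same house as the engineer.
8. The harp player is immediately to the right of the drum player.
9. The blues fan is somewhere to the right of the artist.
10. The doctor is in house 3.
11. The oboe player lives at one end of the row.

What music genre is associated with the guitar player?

folk

Clue 5 places the chef in house 4.
From clue 10, the doctor must be in house 3.
The trumpet player is in house 3 (clue 2).
By clue 1, the folk fan is in house 4.
The blues fan is narrowed to house 2 or 3; consider each.
Placing it in house 2 leads to a contradiction, so it's in house 3.
From clue 6, the artist must be in house 1.
House 2's music genre must be classical (nothing else left).
By clue 7, the metal fan is in house 5.
By clue 7, the engineer is in house 5.
The only music genre still possible for house 1 is pop.
So house 2 gets dentist for profession.
By clue 4, the harp player is in house 2.
The drum player is in house 1 (clue 8).
House 4's instrument must be guitar (nothing else left).
The only instrument still possible for house 5 is oboe.
So: house 1 = pop/artist/drum, house 2 = classical/dentist/harp, house 3 = blues/doctor/trumpet, house 4 = folk/chef/guitar, house 5 = metal/engineer/oboe.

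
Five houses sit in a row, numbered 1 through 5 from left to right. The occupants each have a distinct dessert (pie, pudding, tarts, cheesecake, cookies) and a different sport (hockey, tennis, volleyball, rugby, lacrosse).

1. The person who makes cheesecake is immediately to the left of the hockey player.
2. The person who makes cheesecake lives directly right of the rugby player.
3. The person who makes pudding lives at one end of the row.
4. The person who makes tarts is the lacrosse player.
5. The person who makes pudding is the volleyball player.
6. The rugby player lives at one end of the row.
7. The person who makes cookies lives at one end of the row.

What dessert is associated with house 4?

tarts

Clue 6: the rugby player is in house 1.
By clue 2, the person who makes cheesecake is in house 2.
From clue 5, the person who makes pudding must be in house 5.
The only dessert still possible for house 1 is cookies.
House 5's sport must be volleyball (nothing else left).
Clue 1: the hockey player is in house 3.
House 2's sport must be tennis (nothing else left).
House 4's sport must be lacrosse (nothing else left).
Clue 4 places the person who makes tarts in house 4.
The only dessert still possible for house 3 is pie.
So: house 1 = cookies/rugby, house 2 = cheesecake/tennis, house 3 = pie/hockey, house 4 = tarts/lacrosse, house 5 = pudding/volleyball.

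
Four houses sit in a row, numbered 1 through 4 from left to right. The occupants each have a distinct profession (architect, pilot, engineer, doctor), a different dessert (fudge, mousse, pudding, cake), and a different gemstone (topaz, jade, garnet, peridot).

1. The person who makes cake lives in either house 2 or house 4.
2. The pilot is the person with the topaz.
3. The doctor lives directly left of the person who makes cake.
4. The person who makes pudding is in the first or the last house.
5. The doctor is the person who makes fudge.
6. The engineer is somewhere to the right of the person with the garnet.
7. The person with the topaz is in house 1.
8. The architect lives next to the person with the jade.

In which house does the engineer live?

The person with the topaz is in house 1 (clue 7).
Clue 2: the pilot is in house 1.
House 2 profession: only architect fits.
The only profession still possible for house 3 is doctor.
That leaves engineer as the profession for house 4.
Clue 3: the person who makes cake is in house 4.
The person who makes fudge is in house 3 (clue 5).
By clue 8, the person with the jade is in house 3.
So house 2 gets mousse for dessert.
That leaves garnet as the gemstone for house 2.
That leaves peridot as the gemstone for house 4.
House 1 dessert: only pudding fits.
So: house 1 = pilot/pudding/topaz, house 2 = architect/mousse/garnet, house 3 = doctor/fudge/jade, house 4 = engineer/cake/peridot.

4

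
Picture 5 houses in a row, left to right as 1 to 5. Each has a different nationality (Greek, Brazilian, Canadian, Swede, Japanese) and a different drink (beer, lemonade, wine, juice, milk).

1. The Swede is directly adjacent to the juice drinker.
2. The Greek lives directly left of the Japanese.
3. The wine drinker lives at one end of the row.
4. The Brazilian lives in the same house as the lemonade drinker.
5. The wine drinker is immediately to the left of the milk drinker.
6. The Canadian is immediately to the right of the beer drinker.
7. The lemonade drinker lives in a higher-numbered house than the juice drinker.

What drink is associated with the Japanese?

From clue 5, the wine drinker must be in house 1.
Clue 5: the milk drinker is in house 2.
That leaves lemonade as the drink for house 5.
Clue 4 places the Brazilian in house 5.
House 1's nationality must be Greek (nothing else left).
That leaves Canadian as the nationality for house 4.
By clue 2, the Japanese is in house 2.
From clue 6, the beer drinker must be in house 3.
House 3's nationality must be Swede (nothing else left).
That leaves juice as the drink for house 4.
So: house 1 = Greek/wine, house 2 = Japanese/milk, house 3 = Swede/beer, house 4 = Canadian/juice, house 5 = Brazilian/lemonade.

milk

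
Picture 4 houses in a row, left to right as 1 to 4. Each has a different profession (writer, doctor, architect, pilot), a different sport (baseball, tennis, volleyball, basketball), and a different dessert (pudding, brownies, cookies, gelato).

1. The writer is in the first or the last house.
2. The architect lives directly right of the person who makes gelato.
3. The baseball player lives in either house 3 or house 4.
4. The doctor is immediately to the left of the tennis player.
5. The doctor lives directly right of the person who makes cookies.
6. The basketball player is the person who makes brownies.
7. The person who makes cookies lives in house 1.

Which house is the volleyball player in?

Clue 7 places the person who makes cookies in house 1.
Clue 5 places the doctor in house 2.
The only sport still possible for house 1 is volleyball.
House 2 sport: only basketball fits.
Clue 4 places the tennis player in house 3.
Clue 6 places the person who makes brownies in house 2.
House 4 sport: only baseball fits.
House 3's dessert must be gelato (nothing else left).
So house 4 gets pudding for dessert.
Clue 2 places the architect in house 4.
So house 3 gets pilot for profession.
So house 1 gets writer for profession.
So: house 1 = writer/volleyball/cookies, house 2 = doctor/basketball/brownies, house 3 = pilot/tennis/gelato, house 4 = architect/baseball/pudding.

1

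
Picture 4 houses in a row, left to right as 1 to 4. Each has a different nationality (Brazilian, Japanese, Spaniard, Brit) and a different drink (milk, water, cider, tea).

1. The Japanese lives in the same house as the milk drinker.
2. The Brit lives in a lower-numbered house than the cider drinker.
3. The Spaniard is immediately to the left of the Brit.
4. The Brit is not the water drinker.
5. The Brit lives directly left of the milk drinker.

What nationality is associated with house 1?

The Brit is narrowed to house 2 or 3; consider each.
Placing it in house 3 leads to a contradiction, so it's in house 2.
The Spaniard is in house 1 (clue 3).
The milk drinker is in house 3 (clue 5).
So house 2 gets tea for drink.
House 4 drink: only cider fits.
Clue 1 places the Japanese in house 3.
House 4 nationality: only Brazilian fits.
The only drink still possible for house 1 is water.
So: house 1 = Spaniard/water, house 2 = Brit/tea, house 3 = Japanese/milk, house 4 = Brazilian/cider.

Spaniard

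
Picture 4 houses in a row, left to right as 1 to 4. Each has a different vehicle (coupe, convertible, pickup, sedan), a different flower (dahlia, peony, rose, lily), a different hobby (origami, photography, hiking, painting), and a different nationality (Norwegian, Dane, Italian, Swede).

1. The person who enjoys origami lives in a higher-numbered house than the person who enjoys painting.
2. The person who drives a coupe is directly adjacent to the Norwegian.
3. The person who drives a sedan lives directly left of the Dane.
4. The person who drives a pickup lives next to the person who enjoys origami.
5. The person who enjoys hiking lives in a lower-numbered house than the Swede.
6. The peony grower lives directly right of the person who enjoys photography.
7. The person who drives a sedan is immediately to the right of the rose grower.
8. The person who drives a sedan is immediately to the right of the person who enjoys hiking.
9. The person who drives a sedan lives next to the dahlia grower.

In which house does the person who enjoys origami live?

The only hobby still possible for house 4 is origami.
By clue 4, the person who drives a pickup is in house 3.
House 2 vehicle: only sedan fits.
Clue 3 places the Dane in house 3.
Clue 7 places the rose grower in house 1.
Clue 8: the person who enjoys hiking is in house 1.
The only nationality still possible for house 1 is Italian.
House 4's nationality must be Swede (nothing else left).
From clue 2, the person who drives a coupe must be in house 1.
That leaves convertible as the vehicle for house 4.
The only flower still possible for house 2 is lily.
House 3's flower must be dahlia (nothing else left).
So house 4 gets peony for flower.
House 2's nationality must be Norwegian (nothing else left).
The person who enjoys photography is in house 3 (clue 6).
The only hobby still possible for house 2 is painting.
So: house 1 = coupe/rose/hiking/Italian, house 2 = sedan/lily/painting/Norwegian, house 3 = pickup/dahlia/photography/Dane, house 4 = convertible/peony/origami/Swede.

4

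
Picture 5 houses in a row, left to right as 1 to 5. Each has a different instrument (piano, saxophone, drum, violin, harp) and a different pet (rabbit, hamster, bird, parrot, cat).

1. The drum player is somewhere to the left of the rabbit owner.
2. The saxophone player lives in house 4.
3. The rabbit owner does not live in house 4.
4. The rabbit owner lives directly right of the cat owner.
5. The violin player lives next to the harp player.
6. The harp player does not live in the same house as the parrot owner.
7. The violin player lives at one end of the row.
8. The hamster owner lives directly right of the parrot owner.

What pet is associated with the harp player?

hamster

From clue 2, the saxophone player must be in house 4.
Clue 5 places the violin player in house 1.
Clue 5 places the harp player in house 2.
House 5 instrument: only piano fits.
From clue 1, the rabbit owner must be in house 5.
The cat owner is in house 4 (clue 4).
House 3 instrument: only drum fits.
The parrot owner is in house 1 (clue 8).
House 2's pet must be hamster (nothing else left).
The only pet still possible for house 3 is bird.
So: house 1 = violin/parrot, house 2 = harp/hamster, house 3 = drum/bird, house 4 = saxophone/cat, house 5 = piano/rabbit.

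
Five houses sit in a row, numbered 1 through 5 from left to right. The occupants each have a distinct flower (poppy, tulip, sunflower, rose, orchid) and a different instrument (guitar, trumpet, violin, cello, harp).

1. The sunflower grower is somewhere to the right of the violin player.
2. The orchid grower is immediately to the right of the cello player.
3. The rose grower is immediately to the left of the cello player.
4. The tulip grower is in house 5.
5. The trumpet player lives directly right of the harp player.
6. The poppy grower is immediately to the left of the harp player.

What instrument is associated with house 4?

trumpet

By clue 4, the tulip grower is in house 5.
The orchid grower is narrowed to house 3 or 4; consider each.
Placing it in house 4 leads to a contradiction, so it's in house 3.
From clue 2, the cello player must be in house 2.
Clue 3 places the rose grower in house 1.
House 4 flower: only sunflower fits.
The harp player is in house 3 (clue 6).
House 2 flower: only poppy fits.
From clue 5, the trumpet player must be in house 4.
The only instrument still possible for house 1 is violin.
House 5 instrument: only guitar fits.
So: house 1 = rose/violin, house 2 = poppy/cello, house 3 = orchid/harp, house 4 = sunflower/trumpet, house 5 = tulip/guitar.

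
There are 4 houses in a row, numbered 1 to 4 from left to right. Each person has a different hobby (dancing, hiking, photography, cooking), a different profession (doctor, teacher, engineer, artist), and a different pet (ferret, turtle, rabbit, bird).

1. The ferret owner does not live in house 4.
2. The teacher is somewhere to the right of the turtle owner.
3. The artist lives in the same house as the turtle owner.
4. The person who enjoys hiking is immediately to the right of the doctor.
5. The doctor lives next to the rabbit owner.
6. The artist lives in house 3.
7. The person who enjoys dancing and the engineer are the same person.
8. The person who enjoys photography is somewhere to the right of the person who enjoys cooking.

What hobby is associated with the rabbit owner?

Clue 6 places the artist in house 3.
The turtle owner is in house 3 (clue 3).
So house 4 gets bird for pet.
Clue 2: the teacher is in house 4.
So house 4 gets photography for hobby.
The person who enjoys dancing is narrowed to house 1 or 2; consider each.
Placing it in house 2 leads to a contradiction, so it's in house 1.
Clue 7 places the engineer in house 1.
So house 2 gets doctor for profession.
By clue 4, the person who enjoys hiking is in house 3.
From clue 5, the rabbit owner must be in house 1.
So house 2 gets cooking for hobby.
House 2 pet: only ferret fits.
So: house 1 = dancing/engineer/rabbit, house 2 = cooking/doctor/ferret, house 3 = hiking/artist/turtle, house 4 = photography/teacher/bird.

dancing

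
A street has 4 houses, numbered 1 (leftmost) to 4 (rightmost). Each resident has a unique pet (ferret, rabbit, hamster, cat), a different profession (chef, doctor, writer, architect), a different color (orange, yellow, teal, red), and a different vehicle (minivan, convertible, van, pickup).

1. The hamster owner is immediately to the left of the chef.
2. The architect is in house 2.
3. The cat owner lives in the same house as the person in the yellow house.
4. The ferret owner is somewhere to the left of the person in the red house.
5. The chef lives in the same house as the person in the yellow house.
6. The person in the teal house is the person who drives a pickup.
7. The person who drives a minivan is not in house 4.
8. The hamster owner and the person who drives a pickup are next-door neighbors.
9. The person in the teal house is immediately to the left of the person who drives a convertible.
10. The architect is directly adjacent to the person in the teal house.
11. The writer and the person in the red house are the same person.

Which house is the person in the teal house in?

1

By clue 2, the architect is in house 2.
The only profession still possible for house 1 is doctor.
By clue 8, the hamster owner is in house 2.
So house 2 gets orange for color.
By clue 1, the chef is in house 3.
From clue 5, the person in the yellow house must be in house 3.
That leaves writer as the profession for house 4.
House 1 color: only teal fits.
So house 4 gets red for color.
From clue 3, the cat owner must be in house 3.
The person who drives a pickup is in house 1 (clue 6).
Clue 9: the person who drives a convertible is in house 2.
That leaves rabbit as the pet for house 4.
So house 4 gets van for vehicle.
House 1's pet must be ferret (nothing else left).
House 3 vehicle: only minivan fits.
So: house 1 = ferret/doctor/teal/pickup, house 2 = hamster/architect/orange/convertible, house 3 = cat/chef/yellow/minivan, house 4 = rabbit/writer/red/van.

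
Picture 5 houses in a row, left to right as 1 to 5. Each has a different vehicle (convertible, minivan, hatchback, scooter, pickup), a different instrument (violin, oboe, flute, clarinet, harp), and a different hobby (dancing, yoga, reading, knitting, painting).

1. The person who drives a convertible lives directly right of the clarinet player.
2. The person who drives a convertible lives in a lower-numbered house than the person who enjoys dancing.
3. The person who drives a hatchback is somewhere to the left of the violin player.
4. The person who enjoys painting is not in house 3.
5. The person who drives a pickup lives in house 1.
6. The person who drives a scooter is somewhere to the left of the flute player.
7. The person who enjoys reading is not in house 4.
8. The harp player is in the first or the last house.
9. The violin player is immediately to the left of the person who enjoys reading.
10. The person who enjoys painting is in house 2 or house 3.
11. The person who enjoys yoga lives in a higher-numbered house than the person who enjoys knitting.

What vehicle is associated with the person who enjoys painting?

hatchback

Clue 5 places the person who drives a pickup in house 1.
Clue 10: the person who enjoys painting is in house 2.
House 5's vehicle must be minivan (nothing else left).
That leaves knitting as the hobby for house 1.
Clue 3: the violin player is in house 4.
From clue 9, the person who enjoys reading must be in house 5.
That leaves scooter as the vehicle for house 4.
From clue 6, the flute player must be in house 5.
That leaves harp as the instrument for house 1.
So house 3 gets oboe for instrument.
By clue 1, the person who drives a convertible is in house 3.
Clue 2: the person who enjoys dancing is in house 4.
House 2's vehicle must be hatchback (nothing else left).
House 2's instrument must be clarinet (nothing else left).
That leaves yoga as the hobby for house 3.
So: house 1 = pickup/harp/knitting, house 2 = hatchback/clarinet/painting, house 3 = convertible/oboe/yoga, house 4 = scooter/violin/dancing, house 5 = minivan/flute/reading.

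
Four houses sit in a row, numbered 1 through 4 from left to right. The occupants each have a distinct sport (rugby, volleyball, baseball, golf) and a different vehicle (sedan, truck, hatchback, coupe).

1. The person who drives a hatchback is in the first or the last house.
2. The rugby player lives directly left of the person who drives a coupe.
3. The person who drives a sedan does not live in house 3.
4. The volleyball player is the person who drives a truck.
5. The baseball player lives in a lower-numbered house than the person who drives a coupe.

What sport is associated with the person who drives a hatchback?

baseball

The person who drives a hatchback is narrowed to house 1 or 4; consider each.
Placing it in house 4 leads to a contradiction, so it's in house 1.
The person who drives a sedan is narrowed to house 2 or 4; consider each.
Placing it in house 4 leads to a contradiction, so it's in house 2.
The rugby player is narrowed to house 2 or 3; consider each.
Placing it in house 3 leads to a contradiction, so it's in house 2.
Clue 2 places the person who drives a coupe in house 3.
That leaves baseball as the sport for house 1.
That leaves truck as the vehicle for house 4.
By clue 4, the volleyball player is in house 4.
House 3's sport must be golf (nothing else left).
So: house 1 = baseball/hatchback, house 2 = rugby/sedan, house 3 = golf/coupe, house 4 = volleyball/truck.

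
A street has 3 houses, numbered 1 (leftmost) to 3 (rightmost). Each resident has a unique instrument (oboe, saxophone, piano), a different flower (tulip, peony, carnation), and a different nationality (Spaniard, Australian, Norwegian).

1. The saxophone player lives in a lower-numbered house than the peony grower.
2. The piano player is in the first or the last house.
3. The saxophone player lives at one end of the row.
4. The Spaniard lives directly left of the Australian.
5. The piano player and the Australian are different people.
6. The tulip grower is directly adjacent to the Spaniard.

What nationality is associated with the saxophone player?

Spaniard

Clue 3 places the saxophone player in house 1.
House 2 instrument: only oboe fits.
House 3 instrument: only piano fits.
Clue 5 places the Australian in house 2.
House 3 nationality: only Norwegian fits.
The tulip grower is in house 2 (clue 6).
So house 1 gets carnation for flower.
House 3's flower must be peony (nothing else left).
So house 1 gets Spaniard for nationality.
So: house 1 = saxophone/carnation/Spaniard, house 2 = oboe/tulip/Australian, house 3 = piano/peony/Norwegian.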